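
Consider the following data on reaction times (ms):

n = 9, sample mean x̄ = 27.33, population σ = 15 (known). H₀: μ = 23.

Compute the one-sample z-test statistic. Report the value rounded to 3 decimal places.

test statistic = 0.866

SE = σ/√n = 15/√9 = 5.0000
z = (x̄−μ₀)/SE = (27.33−23)/5.0000 = 0.8660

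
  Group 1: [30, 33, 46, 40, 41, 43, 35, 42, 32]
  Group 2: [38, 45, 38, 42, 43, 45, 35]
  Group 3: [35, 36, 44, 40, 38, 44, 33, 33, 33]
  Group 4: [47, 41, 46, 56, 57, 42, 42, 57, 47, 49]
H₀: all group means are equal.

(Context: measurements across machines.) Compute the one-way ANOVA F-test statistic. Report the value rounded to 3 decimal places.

test statistic = 9.000

Group means [38.00, 40.86, 37.33, 48.40], grand mean 41.371
SSB = Σnᵢ(x̄ᵢ−x̄)² = 744.914; SSW = ΣΣ(x−x̄ᵢ)² = 855.257
MSB = 744.914/3 = 248.3048; MSW = 855.257/31 = 27.5889
F = MSB/MSW = 9.0002
df = (3, 31)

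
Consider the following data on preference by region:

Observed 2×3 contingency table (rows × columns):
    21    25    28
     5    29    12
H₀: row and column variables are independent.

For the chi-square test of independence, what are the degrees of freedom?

df = (r−1)(c−1) = (2−1)·(3−1) = 2

degrees of freedom = 2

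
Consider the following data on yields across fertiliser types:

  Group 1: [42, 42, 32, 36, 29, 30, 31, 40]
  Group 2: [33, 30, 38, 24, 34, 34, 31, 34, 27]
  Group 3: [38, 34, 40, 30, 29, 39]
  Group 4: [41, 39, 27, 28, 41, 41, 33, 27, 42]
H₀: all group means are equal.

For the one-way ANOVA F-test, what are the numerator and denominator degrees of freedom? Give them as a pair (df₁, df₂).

degrees of freedom = [3, 28]

k = 4 groups, N = 32 total
df = (k−1, N−k) = (4−1, 32−4) = (3, 28)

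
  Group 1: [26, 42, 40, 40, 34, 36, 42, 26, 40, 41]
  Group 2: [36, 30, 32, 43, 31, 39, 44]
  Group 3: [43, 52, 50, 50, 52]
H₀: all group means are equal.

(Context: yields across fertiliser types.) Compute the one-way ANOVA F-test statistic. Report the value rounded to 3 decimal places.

test statistic = 10.096

Group means [36.70, 36.43, 49.40], grand mean 39.500
SSB = Σnᵢ(x̄ᵢ−x̄)² = 634.486; SSW = ΣΣ(x−x̄ᵢ)² = 597.014
MSB = 634.486/2 = 317.2429; MSW = 597.014/19 = 31.4218
F = MSB/MSW = 10.0963
df = (2, 19)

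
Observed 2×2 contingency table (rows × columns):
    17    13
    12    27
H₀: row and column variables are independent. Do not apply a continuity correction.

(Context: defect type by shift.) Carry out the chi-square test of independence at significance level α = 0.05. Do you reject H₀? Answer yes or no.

reject H₀: yes

Row totals [30, 39], col totals [29, 40], n=69
χ² = (17−12.61)²/12.61 + (13−17.39)²/17.39 + (12−16.39)²/16.39 + (27−22.61)²/22.61 = 4.6676
df = 1
p-value (upper-tail) = 0.03074
At α=0.05: p < α → reject H₀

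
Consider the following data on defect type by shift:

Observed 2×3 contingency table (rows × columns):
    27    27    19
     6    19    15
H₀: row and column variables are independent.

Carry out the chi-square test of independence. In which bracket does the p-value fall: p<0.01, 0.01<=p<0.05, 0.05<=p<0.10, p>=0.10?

p-value bracket: 0.01<=p<0.05

Row totals [73, 40], col totals [33, 46, 34], n=113
χ² = (27−21.32)²/21.32 + (27−29.72)²/29.72 + (19−21.96)²/21.96 + (6−11.68)²/11.68 + (19−16.28)²/16.28 + (15−12.04)²/12.04 = 6.1094
df = 2
p-value (upper-tail) = 0.04714
→ bracket: 0.01<=p<0.05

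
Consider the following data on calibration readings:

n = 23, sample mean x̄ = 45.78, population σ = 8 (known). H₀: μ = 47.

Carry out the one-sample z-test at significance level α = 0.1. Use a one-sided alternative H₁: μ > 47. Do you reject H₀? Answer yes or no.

reject H₀: no

SE = σ/√n = 8/√23 = 1.6681
z = (x̄−μ₀)/SE = (45.78−47)/1.6681 = -0.7314
p-value (one-sided, H₁ greater) = 0.76772
At α=0.1: p ≥ α → fail to reject H₀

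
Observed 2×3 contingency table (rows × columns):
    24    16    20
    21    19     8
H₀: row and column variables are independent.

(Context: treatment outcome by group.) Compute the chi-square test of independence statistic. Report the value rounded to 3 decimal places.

test statistic = 4.320

Row totals [60, 48], col totals [45, 35, 28], n=108
χ² = (24−25.00)²/25.00 + (16−19.44)²/19.44 + (20−15.56)²/15.56 + (21−20.00)²/20.00 + (19−15.56)²/15.56 + (8−12.44)²/12.44 = 4.3200
df = 2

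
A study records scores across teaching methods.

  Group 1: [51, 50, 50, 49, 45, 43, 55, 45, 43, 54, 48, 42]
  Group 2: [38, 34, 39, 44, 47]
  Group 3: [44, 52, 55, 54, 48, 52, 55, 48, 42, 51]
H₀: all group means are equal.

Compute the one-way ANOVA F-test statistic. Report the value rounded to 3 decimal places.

test statistic = 7.781

Group means [47.92, 40.40, 50.10], grand mean 47.333
SSB = Σnᵢ(x̄ᵢ−x̄)² = 320.983; SSW = ΣΣ(x−x̄ᵢ)² = 495.017
MSB = 320.983/2 = 160.4917; MSW = 495.017/24 = 20.6257
F = MSB/MSW = 7.7812
df = (2, 24)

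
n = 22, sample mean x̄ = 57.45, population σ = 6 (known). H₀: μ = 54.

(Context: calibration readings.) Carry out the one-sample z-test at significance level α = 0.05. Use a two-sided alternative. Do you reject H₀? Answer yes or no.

reject H₀: yes

SE = σ/√n = 6/√22 = 1.2792
z = (x̄−μ₀)/SE = (57.45−54)/1.2792 = 2.6970
p-value (two-sided) = 0.00700
At α=0.05: p < α → reject H₀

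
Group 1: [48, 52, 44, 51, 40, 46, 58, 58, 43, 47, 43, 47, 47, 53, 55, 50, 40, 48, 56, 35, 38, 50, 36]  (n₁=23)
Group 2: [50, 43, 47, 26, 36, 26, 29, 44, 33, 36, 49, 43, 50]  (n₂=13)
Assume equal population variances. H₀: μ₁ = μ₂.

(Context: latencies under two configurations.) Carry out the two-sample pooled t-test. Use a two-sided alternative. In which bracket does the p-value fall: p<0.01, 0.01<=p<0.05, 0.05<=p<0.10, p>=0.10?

p-value bracket: p<0.01

x̄₁=47.174, s₁=6.638, n₁=23
x̄₂=39.385, s₂=8.912, n₂=13
s_p² = [22·6.638² + 12·8.912²]/34 = 56.5406
SE = √(s_p²·(1/23+1/13)) = 2.6091
t = (47.174−39.385)/2.6091 = 2.9854
df = 34
p-value (two-sided) = 0.00522
→ bracket: p<0.01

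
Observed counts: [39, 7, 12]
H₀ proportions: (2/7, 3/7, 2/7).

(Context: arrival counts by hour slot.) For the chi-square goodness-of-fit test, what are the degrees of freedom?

df = k − 1 = 3 − 1 = 2

degrees of freedom = 2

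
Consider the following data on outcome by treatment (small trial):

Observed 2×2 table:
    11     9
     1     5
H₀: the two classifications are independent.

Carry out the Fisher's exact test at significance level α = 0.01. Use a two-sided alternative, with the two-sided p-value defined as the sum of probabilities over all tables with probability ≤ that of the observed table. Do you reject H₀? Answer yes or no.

Margins: r₁=20, r₂=6, c₁=12, c₂=14, n=26
p_obs = C(20,11)·C(6,1)/C(26,12); sum pmf over tables with pmf ≤ p_obs
p-value (two-sided) = 0.16957
At α=0.01: p ≥ α → fail to reject H₀

reject H₀: no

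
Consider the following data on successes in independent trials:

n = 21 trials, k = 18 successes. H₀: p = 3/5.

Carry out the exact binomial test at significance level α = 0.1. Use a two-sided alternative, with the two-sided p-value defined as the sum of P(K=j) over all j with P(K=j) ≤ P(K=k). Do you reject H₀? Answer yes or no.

reject H₀: yes

Exact binomial: n=21, k=18, p₀=3/5=0.6000
P(X=j) = C(n,j)·p₀^j·(1−p₀)^(n−j); p = Σ P(X=j) over j with P(X=j) ≤ P(X=18)
p-value (two-sided) = 0.01457
At α=0.1: p < α → reject H₀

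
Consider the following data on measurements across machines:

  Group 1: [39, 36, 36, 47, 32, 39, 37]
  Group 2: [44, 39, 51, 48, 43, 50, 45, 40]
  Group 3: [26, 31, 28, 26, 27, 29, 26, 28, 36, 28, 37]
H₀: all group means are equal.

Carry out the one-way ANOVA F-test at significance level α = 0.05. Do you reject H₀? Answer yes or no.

reject H₀: yes

Group means [38.00, 45.00, 29.27], grand mean 36.462
SSB = Σnᵢ(x̄ᵢ−x̄)² = 1168.280; SSW = ΣΣ(x−x̄ᵢ)² = 414.182
MSB = 1168.280/2 = 584.1399; MSW = 414.182/23 = 18.0079
F = MSB/MSW = 32.4380
df = (2, 23)
p-value (upper-tail) = 0.00000
At α=0.05: p < α → reject H₀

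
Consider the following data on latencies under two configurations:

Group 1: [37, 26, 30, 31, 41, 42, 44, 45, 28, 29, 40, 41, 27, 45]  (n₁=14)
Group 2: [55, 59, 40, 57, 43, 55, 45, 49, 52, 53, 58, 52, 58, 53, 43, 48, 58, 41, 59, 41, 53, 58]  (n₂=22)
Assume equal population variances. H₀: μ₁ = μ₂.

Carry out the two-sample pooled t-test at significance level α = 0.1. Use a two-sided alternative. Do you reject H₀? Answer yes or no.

x̄₁=36.143, s₁=7.252, n₁=14
x̄₂=51.364, s₂=6.551, n₂=22
s_p² = [13·7.252² + 21·6.551²]/34 = 46.6119
SE = √(s_p²·(1/14+1/22)) = 2.3341
t = (36.143−51.364)/2.3341 = -6.5210
df = 34
p-value (two-sided) = 0.00000
At α=0.1: p < α → reject H₀

reject H₀: yes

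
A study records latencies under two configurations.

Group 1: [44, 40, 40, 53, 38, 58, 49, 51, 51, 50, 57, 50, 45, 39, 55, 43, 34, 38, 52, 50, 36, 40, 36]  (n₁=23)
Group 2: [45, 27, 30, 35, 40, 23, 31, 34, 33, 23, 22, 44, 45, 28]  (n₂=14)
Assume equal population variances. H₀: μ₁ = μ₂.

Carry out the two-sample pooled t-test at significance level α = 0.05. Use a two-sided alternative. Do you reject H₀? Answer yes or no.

reject H₀: yes

x̄₁=45.609, s₁=7.316, n₁=23
x̄₂=32.857, s₂=8.123, n₂=14
s_p² = [22·7.316² + 13·8.123²]/35 = 58.1484
SE = √(s_p²·(1/23+1/14)) = 2.5849
t = (45.609−32.857)/2.5849 = 4.9331
df = 35
p-value (two-sided) = 0.00002
At α=0.05: p < α → reject H₀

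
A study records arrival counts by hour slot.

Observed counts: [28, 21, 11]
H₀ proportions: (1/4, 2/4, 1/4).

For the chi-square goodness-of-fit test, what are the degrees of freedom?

degrees of freedom = 2

df = k − 1 = 3 − 1 = 2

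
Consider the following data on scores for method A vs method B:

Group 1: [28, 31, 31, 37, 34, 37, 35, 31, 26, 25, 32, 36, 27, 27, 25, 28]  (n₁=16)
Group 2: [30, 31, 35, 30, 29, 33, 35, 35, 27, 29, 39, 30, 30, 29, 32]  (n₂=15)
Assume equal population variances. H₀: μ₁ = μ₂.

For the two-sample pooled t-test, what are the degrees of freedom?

degrees of freedom = 29

df = n₁ + n₂ − 2 = 16 + 15 − 2 = 29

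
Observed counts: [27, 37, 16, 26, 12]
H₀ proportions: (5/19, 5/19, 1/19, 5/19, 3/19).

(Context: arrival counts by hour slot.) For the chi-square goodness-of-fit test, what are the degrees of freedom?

df = k − 1 = 5 − 1 = 4

degrees of freedom = 4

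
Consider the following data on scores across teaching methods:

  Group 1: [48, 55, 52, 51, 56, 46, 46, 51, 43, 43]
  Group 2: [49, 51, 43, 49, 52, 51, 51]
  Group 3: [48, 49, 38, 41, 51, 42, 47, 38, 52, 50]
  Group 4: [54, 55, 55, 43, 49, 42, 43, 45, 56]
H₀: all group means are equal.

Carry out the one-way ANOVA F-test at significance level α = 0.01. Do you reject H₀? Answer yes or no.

reject H₀: no

Group means [49.10, 49.43, 45.60, 49.11], grand mean 48.194
SSB = Σnᵢ(x̄ᵢ−x̄)² = 93.736; SSW = ΣΣ(x−x̄ᵢ)² = 789.903
MSB = 93.736/3 = 31.2452; MSW = 789.903/32 = 24.6845
F = MSB/MSW = 1.2658
df = (3, 32)
p-value (upper-tail) = 0.30265
At α=0.01: p ≥ α → fail to reject H₀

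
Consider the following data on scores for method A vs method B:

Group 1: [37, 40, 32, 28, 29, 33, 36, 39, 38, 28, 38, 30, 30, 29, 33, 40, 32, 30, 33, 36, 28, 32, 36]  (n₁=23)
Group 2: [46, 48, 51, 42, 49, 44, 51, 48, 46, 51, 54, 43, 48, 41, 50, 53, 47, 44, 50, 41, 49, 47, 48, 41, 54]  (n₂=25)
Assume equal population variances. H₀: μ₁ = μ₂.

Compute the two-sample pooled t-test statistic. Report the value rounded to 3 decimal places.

x̄₁=33.348, s₁=4.052, n₁=23
x̄₂=47.440, s₂=3.959, n₂=25
s_p² = [22·4.052² + 24·3.959²]/46 = 16.0299
SE = √(s_p²·(1/23+1/25)) = 1.1568
t = (33.348−47.440)/1.1568 = -12.1822
df = 46

test statistic = -12.182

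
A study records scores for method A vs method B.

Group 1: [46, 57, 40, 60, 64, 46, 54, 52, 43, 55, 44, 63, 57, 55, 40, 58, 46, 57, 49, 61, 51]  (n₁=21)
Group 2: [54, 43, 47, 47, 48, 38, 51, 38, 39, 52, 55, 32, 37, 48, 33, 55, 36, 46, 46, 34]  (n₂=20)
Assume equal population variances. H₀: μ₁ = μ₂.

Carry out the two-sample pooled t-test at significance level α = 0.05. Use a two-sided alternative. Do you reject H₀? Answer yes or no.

reject H₀: yes

x̄₁=52.286, s₁=7.390, n₁=21
x̄₂=43.950, s₂=7.571, n₂=20
s_p² = [20·7.390² + 19·7.571²]/39 = 55.9291
SE = √(s_p²·(1/21+1/20)) = 2.3366
t = (52.286−43.950)/2.3366 = 3.5674
df = 39
p-value (two-sided) = 0.00097
At α=0.05: p < α → reject H₀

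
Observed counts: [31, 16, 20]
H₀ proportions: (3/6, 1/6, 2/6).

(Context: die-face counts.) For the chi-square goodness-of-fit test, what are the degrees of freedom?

degrees of freedom = 2

df = k − 1 = 3 − 1 = 2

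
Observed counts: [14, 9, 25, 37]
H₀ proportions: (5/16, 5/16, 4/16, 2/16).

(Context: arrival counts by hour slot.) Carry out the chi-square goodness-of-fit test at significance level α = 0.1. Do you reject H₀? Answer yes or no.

n = 85; E_i = n·p_i = [26.56, 26.56, 21.25, 10.62]
χ² = (14−26.56)²/26.56 + (9−26.56)²/26.56 + (25−21.25)²/21.25 + (37−10.62)²/10.62 = 83.6871
df = 3
p-value (upper-tail) = 0.00000
At α=0.1: p < α → reject H₀

reject H₀: yes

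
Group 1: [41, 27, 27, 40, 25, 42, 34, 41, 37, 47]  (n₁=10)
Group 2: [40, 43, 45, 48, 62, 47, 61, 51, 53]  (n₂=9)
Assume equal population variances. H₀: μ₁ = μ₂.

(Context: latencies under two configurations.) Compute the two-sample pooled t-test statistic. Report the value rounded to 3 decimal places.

x̄₁=36.100, s₁=7.534, n₁=10
x̄₂=50.000, s₂=7.599, n₂=9
s_p² = [9·7.534² + 8·7.599²]/17 = 57.2294
SE = √(s_p²·(1/10+1/9)) = 3.4759
t = (36.100−50.000)/3.4759 = -3.9990
df = 17

test statistic = -3.999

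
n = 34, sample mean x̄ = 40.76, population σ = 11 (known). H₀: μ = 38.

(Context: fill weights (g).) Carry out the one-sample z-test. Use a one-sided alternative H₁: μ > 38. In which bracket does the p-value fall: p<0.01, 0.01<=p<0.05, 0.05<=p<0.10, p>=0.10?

p-value bracket: 0.05<=p<0.10

SE = σ/√n = 11/√34 = 1.8865
z = (x̄−μ₀)/SE = (40.76−38)/1.8865 = 1.4630
p-value (one-sided, H₁ greater) = 0.07173
→ bracket: 0.05<=p<0.10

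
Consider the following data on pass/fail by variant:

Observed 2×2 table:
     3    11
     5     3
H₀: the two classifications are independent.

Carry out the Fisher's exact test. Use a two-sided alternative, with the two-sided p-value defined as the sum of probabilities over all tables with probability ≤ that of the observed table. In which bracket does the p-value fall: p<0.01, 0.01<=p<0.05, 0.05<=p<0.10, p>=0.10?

Margins: r₁=14, r₂=8, c₁=8, c₂=14, n=22
p_obs = C(14,3)·C(8,5)/C(22,8); sum pmf over tables with pmf ≤ p_obs
p-value (two-sided) = 0.08146
→ bracket: 0.05<=p<0.10

p-value bracket: 0.05<=p<0.10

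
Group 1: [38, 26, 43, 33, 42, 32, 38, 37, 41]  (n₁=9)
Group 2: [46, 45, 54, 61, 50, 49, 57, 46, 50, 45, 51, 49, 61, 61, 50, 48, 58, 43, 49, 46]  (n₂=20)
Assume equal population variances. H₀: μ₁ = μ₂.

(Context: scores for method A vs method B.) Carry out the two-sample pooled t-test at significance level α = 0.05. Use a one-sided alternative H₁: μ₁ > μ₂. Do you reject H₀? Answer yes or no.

x̄₁=36.667, s₁=5.477, n₁=9
x̄₂=50.950, s₂=5.753, n₂=20
s_p² = [8·5.477² + 19·5.753²]/27 = 32.1833
SE = √(s_p²·(1/9+1/20)) = 2.2771
t = (36.667−50.950)/2.2771 = -6.2727
df = 27
p-value (one-sided, H₁ greater) = 1.00000
At α=0.05: p ≥ α → fail to reject H₀

reject H₀: no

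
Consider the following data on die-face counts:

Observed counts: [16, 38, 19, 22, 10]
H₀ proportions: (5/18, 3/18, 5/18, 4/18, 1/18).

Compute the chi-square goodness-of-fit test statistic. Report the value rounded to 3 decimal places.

test statistic = 36.554

n = 105; E_i = n·p_i = [29.17, 17.50, 29.17, 23.33, 5.83]
χ² = (16−29.17)²/29.17 + (38−17.50)²/17.50 + (19−29.17)²/29.17 + (22−23.33)²/23.33 + (10−5.83)²/5.83 = 36.5543
df = 4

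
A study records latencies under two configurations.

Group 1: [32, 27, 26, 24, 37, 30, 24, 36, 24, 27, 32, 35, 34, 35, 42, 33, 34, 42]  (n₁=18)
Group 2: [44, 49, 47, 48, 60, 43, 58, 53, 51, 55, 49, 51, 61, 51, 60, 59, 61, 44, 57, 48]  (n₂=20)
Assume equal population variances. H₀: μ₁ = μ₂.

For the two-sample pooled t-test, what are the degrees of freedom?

degrees of freedom = 36

df = n₁ + n₂ − 2 = 18 + 20 − 2 = 36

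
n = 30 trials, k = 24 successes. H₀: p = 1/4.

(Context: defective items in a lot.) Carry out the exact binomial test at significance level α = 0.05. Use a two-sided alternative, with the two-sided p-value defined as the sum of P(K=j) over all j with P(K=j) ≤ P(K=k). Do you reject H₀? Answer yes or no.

reject H₀: yes

Exact binomial: n=30, k=24, p₀=1/4=0.2500
P(X=j) = C(n,j)·p₀^j·(1−p₀)^(n−j); p = Σ P(X=j) over j with P(X=j) ≤ P(X=24)
p-value (two-sided) = 0.00000
At α=0.05: p < α → reject H₀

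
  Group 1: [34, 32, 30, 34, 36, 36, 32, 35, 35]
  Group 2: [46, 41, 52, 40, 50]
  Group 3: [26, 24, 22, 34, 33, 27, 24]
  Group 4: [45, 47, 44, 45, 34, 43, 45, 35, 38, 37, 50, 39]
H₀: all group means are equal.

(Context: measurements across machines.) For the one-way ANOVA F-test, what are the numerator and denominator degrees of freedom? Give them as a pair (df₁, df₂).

k = 4 groups, N = 33 total
df = (k−1, N−k) = (4−1, 33−4) = (3, 29)

degrees of freedom = [3, 29]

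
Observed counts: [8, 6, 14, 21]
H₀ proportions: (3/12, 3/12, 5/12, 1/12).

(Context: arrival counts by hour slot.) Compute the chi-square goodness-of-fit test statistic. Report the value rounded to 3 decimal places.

test statistic = 76.763

n = 49; E_i = n·p_i = [12.25, 12.25, 20.42, 4.08]
χ² = (8−12.25)²/12.25 + (6−12.25)²/12.25 + (14−20.42)²/20.42 + (21−4.08)²/4.08 = 76.7633
df = 3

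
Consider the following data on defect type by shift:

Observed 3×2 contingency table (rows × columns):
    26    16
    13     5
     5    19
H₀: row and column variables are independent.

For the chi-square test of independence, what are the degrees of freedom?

df = (r−1)(c−1) = (3−1)·(2−1) = 2

degrees of freedom = 2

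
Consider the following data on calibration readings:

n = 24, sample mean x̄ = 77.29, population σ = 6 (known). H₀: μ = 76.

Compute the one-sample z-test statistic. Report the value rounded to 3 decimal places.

test statistic = 1.053

SE = σ/√n = 6/√24 = 1.2247
z = (x̄−μ₀)/SE = (77.29−76)/1.2247 = 1.0533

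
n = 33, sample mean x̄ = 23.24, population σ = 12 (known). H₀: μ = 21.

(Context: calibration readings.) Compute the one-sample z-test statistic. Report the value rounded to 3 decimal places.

SE = σ/√n = 12/√33 = 2.0889
z = (x̄−μ₀)/SE = (23.24−21)/2.0889 = 1.0723

test statistic = 1.072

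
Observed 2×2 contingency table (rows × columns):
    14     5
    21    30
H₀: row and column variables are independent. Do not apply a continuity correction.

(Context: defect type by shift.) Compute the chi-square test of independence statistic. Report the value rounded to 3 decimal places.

test statistic = 5.851

Row totals [19, 51], col totals [35, 35], n=70
χ² = (14−9.50)²/9.50 + (5−9.50)²/9.50 + (21−25.50)²/25.50 + (30−25.50)²/25.50 = 5.8514
df = 1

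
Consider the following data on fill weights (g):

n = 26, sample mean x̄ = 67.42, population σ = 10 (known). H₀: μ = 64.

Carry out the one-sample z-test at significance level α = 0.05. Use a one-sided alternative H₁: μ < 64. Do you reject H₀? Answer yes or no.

SE = σ/√n = 10/√26 = 1.9612
z = (x̄−μ₀)/SE = (67.42−64)/1.9612 = 1.7439
p-value (one-sided, H₁ less) = 0.95941
At α=0.05: p ≥ α → fail to reject H₀

reject H₀: no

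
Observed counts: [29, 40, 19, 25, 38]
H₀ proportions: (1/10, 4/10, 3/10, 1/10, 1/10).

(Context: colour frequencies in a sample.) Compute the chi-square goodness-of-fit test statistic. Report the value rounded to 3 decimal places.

n = 151; E_i = n·p_i = [15.10, 60.40, 45.30, 15.10, 15.10]
χ² = (29−15.10)²/15.10 + (40−60.40)²/60.40 + (19−45.30)²/45.30 + (25−15.10)²/15.10 + (38−15.10)²/15.10 = 76.1744
df = 4

test statistic = 76.174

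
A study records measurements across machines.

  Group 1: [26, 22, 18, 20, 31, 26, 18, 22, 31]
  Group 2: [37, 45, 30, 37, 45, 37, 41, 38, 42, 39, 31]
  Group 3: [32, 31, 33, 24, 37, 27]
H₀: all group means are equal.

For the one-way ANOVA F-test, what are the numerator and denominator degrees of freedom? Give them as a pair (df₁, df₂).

k = 3 groups, N = 26 total
df = (k−1, N−k) = (3−1, 26−3) = (2, 23)

degrees of freedom = [2, 23]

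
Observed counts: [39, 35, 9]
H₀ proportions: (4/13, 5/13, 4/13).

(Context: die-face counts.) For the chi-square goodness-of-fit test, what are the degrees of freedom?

degrees of freedom = 2

df = k − 1 = 3 − 1 = 2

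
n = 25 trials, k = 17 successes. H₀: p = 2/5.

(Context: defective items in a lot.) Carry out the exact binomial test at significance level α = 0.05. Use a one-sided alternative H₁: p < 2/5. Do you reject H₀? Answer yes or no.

Exact binomial: n=25, k=17, p₀=2/5=0.4000
P(X≤17) from Σ C(n,i)·p₀^i·(1−p₀)^(n−i)
p-value (one-sided, H₁ less) = 0.99879
At α=0.05: p ≥ α → fail to reject H₀

reject H₀: no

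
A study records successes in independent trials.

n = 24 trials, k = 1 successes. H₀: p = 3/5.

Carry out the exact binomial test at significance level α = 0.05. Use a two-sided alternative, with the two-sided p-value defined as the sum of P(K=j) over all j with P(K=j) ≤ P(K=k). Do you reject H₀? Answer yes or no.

reject H₀: yes

Exact binomial: n=24, k=1, p₀=3/5=0.6000
P(X=j) = C(n,j)·p₀^j·(1−p₀)^(n−j); p = Σ P(X=j) over j with P(X=j) ≤ P(X=1)
p-value (two-sided) = 0.00000
At α=0.05: p < α → reject H₀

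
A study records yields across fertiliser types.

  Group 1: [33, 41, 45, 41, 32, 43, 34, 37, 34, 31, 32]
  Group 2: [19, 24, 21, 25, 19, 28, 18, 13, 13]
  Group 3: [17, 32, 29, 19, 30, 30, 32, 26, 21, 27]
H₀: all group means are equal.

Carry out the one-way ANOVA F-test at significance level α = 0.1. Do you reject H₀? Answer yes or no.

reject H₀: yes

Group means [36.64, 20.00, 26.30], grand mean 28.200
SSB = Σnᵢ(x̄ᵢ−x̄)² = 1424.155; SSW = ΣΣ(x−x̄ᵢ)² = 728.645
MSB = 1424.155/2 = 712.0773; MSW = 728.645/27 = 26.9869
F = MSB/MSW = 26.3861
df = (2, 27)
p-value (upper-tail) = 0.00000
At α=0.1: p < α → reject H₀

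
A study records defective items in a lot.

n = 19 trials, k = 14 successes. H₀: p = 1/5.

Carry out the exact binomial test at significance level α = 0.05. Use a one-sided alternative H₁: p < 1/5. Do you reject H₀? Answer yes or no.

reject H₀: no

Exact binomial: n=19, k=14, p₀=1/5=0.2000
P(X≤14) from Σ C(n,i)·p₀^i·(1−p₀)^(n−i)
p-value (one-sided, H₁ less) = 1.00000
At α=0.05: p ≥ α → fail to reject H₀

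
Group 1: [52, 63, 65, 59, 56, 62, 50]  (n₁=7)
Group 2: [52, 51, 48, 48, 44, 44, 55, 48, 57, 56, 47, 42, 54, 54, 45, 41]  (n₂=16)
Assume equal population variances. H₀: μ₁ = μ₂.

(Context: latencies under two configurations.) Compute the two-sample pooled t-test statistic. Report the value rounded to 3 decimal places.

test statistic = 3.746

x̄₁=58.143, s₁=5.699, n₁=7
x̄₂=49.125, s₂=5.149, n₂=16
s_p² = [6·5.699² + 15·5.149²]/21 = 28.2194
SE = √(s_p²·(1/7+1/16)) = 2.4073
t = (58.143−49.125)/2.4073 = 3.7461
df = 21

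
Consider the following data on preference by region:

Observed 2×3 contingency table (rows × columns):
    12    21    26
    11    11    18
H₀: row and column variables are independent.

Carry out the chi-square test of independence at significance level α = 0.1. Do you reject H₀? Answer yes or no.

Row totals [59, 40], col totals [23, 32, 44], n=99
χ² = (12−13.71)²/13.71 + (21−19.07)²/19.07 + (26−26.22)²/26.22 + (11−9.29)²/9.29 + (11−12.93)²/12.93 + (18−17.78)²/17.78 = 1.0139
df = 2
p-value (upper-tail) = 0.60233
At α=0.1: p ≥ α → fail to reject H₀

reject H₀: no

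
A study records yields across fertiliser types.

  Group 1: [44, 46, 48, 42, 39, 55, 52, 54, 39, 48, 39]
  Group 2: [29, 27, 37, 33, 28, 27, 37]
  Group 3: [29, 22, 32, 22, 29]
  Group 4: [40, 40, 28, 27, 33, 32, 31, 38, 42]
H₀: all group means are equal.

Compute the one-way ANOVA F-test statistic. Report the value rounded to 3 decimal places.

Group means [46.00, 31.14, 26.80, 34.56], grand mean 36.531
SSB = Σnᵢ(x̄ᵢ−x̄)² = 1698.089; SSW = ΣΣ(x−x̄ᵢ)² = 807.879
MSB = 1698.089/3 = 566.0298; MSW = 807.879/28 = 28.8528
F = MSB/MSW = 19.6178
df = (3, 28)

test statistic = 19.618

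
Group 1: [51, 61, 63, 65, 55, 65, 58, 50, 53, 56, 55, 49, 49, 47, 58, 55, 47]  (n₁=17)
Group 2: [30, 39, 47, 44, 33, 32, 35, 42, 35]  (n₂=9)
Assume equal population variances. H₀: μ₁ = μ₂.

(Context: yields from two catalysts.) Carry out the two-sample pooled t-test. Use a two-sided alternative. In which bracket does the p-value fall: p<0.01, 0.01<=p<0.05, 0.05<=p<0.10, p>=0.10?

p-value bracket: p<0.01

x̄₁=55.118, s₁=5.936, n₁=17
x̄₂=37.444, s₂=5.855, n₂=9
s_p² = [16·5.936² + 8·5.855²]/24 = 34.9161
SE = √(s_p²·(1/17+1/9)) = 2.4359
t = (55.118−37.444)/2.4359 = 7.2554
df = 24
p-value (two-sided) = 0.00000
→ bracket: p<0.01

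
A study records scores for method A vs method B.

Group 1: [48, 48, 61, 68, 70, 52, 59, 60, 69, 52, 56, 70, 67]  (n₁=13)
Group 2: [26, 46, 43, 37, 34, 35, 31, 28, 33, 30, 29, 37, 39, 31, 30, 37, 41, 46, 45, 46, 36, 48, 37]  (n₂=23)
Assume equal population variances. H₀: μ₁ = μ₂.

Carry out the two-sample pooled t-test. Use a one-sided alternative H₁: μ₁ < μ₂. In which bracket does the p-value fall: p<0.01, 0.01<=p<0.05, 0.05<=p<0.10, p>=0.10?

x̄₁=60.000, s₁=8.307, n₁=13
x̄₂=36.739, s₂=6.566, n₂=23
s_p² = [12·8.307² + 22·6.566²]/34 = 52.2481
SE = √(s_p²·(1/13+1/23)) = 2.5081
t = (60.000−36.739)/2.5081 = 9.2742
df = 34
p-value (one-sided, H₁ less) = 1.00000
→ bracket: p>=0.10

p-value bracket: p>=0.10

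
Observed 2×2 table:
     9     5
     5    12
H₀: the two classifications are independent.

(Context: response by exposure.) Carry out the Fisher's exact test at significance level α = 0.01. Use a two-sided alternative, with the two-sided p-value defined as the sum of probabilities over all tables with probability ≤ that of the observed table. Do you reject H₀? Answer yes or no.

Margins: r₁=14, r₂=17, c₁=14, c₂=17, n=31
p_obs = C(14,9)·C(17,5)/C(31,14); sum pmf over tables with pmf ≤ p_obs
p-value (two-sided) = 0.07592
At α=0.01: p ≥ α → fail to reject H₀

reject H₀: no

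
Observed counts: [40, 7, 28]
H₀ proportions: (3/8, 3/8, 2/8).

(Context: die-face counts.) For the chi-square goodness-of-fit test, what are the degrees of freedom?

df = k − 1 = 3 − 1 = 2

degrees of freedom = 2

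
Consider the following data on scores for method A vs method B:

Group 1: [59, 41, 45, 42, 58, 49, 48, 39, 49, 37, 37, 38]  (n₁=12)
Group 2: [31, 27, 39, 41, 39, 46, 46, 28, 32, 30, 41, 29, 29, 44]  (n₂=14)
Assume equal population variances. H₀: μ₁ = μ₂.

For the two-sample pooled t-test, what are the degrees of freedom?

degrees of freedom = 24

df = n₁ + n₂ − 2 = 12 + 14 − 2 = 24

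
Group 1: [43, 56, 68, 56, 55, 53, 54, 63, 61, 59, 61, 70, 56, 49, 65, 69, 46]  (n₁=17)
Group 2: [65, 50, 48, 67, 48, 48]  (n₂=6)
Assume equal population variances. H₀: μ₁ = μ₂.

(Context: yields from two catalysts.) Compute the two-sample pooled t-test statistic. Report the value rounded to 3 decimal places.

test statistic = 0.921

x̄₁=57.882, s₁=7.785, n₁=17
x̄₂=54.333, s₂=9.092, n₂=6
s_p² = [16·7.785² + 5·9.092²]/21 = 65.8618
SE = √(s_p²·(1/17+1/6)) = 3.8537
t = (57.882−54.333)/3.8537 = 0.9209
df = 21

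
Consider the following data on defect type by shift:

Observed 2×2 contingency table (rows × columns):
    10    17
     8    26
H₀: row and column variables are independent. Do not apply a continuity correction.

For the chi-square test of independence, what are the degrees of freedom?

degrees of freedom = 1

df = (r−1)(c−1) = (2−1)·(2−1) = 1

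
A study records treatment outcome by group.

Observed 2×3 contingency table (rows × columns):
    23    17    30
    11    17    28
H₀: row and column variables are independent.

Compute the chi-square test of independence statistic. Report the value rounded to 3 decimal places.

test statistic = 2.783

Row totals [70, 56], col totals [34, 34, 58], n=126
χ² = (23−18.89)²/18.89 + (17−18.89)²/18.89 + (30−32.22)²/32.22 + (11−15.11)²/15.11 + (17−15.11)²/15.11 + (28−25.78)²/25.78 = 2.7831
df = 2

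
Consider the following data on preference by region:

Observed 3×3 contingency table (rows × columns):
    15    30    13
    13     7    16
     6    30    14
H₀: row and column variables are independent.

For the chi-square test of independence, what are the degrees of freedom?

degrees of freedom = 4

df = (r−1)(c−1) = (3−1)·(3−1) = 4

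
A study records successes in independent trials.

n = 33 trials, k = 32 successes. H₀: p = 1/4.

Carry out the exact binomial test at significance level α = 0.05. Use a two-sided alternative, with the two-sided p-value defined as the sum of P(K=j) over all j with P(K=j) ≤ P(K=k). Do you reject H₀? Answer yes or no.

Exact binomial: n=33, k=32, p₀=1/4=0.2500
P(X=j) = C(n,j)·p₀^j·(1−p₀)^(n−j); p = Σ P(X=j) over j with P(X=j) ≤ P(X=32)
p-value (two-sided) = 0.00000
At α=0.05: p < α → reject H₀

reject H₀: yes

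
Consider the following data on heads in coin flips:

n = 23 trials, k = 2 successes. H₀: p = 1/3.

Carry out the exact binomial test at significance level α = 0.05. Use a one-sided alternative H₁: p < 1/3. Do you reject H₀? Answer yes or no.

Exact binomial: n=23, k=2, p₀=1/3=0.3333
P(X≤2) from Σ C(n,i)·p₀^i·(1−p₀)^(n−i)
p-value (one-sided, H₁ less) = 0.00675
At α=0.05: p < α → reject H₀

reject H₀: yes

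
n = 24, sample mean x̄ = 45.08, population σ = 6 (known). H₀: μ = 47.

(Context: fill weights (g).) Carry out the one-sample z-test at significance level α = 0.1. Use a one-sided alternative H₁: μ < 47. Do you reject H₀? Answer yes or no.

SE = σ/√n = 6/√24 = 1.2247
z = (x̄−μ₀)/SE = (45.08−47)/1.2247 = -1.5677
p-value (one-sided, H₁ less) = 0.05848
At α=0.1: p < α → reject H₀

reject H₀: yes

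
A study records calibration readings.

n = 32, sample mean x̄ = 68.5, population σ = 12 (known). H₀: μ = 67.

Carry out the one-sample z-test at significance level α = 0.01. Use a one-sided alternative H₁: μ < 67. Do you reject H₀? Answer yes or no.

SE = σ/√n = 12/√32 = 2.1213
z = (x̄−μ₀)/SE = (68.5−67)/2.1213 = 0.7071
p-value (one-sided, H₁ less) = 0.76025
At α=0.01: p ≥ α → fail to reject H₀

reject H₀: no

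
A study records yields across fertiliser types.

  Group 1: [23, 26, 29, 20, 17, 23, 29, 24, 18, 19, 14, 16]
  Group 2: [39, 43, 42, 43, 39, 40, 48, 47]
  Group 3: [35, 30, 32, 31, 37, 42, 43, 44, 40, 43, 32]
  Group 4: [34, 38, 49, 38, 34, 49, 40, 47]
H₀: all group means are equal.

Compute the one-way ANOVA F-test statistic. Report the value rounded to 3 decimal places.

Group means [21.50, 42.62, 37.18, 41.12], grand mean 34.282
SSB = Σnᵢ(x̄ᵢ−x̄)² = 2984.511; SSW = ΣΣ(x−x̄ᵢ)² = 927.386
MSB = 2984.511/3 = 994.8370; MSW = 927.386/35 = 26.4968
F = MSB/MSW = 37.5456
df = (3, 35)

test statistic = 37.546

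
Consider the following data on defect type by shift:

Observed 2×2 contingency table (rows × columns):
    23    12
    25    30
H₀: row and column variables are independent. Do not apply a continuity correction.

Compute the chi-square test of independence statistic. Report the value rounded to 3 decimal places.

Row totals [35, 55], col totals [48, 42], n=90
χ² = (23−18.67)²/18.67 + (12−16.33)²/16.33 + (25−29.33)²/29.33 + (30−25.67)²/25.67 = 3.5274
df = 1

test statistic = 3.527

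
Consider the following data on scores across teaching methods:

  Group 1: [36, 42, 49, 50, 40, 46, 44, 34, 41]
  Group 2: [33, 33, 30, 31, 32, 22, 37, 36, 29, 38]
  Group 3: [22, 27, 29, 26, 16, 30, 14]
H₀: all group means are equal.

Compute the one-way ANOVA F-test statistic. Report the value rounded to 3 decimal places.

Group means [42.44, 32.10, 23.43], grand mean 33.346
SSB = Σnᵢ(x̄ᵢ−x̄)² = 1449.048; SSW = ΣΣ(x−x̄ᵢ)² = 668.837
MSB = 1449.048/2 = 724.5241; MSW = 668.837/23 = 29.0798
F = MSB/MSW = 24.9150
df = (2, 23)

test statistic = 24.915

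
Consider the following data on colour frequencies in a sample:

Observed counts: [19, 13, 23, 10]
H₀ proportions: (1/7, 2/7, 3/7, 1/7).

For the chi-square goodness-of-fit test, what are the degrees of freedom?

df = k − 1 = 4 − 1 = 3

degrees of freedom = 3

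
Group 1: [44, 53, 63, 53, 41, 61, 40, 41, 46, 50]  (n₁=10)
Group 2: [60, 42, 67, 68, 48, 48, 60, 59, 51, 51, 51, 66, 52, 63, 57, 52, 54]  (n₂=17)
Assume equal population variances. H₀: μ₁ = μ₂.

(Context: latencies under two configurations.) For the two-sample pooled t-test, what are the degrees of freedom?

df = n₁ + n₂ − 2 = 10 + 17 − 2 = 25

degrees of freedom = 25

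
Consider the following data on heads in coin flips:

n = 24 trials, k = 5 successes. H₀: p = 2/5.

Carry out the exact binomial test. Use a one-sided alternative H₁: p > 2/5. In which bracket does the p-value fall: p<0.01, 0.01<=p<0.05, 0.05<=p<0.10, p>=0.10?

p-value bracket: p>=0.10

Exact binomial: n=24, k=5, p₀=2/5=0.4000
P(X≥5) from Σ C(n,i)·p₀^i·(1−p₀)^(n−i)
p-value (one-sided, H₁ greater) = 0.98655
→ bracket: p>=0.10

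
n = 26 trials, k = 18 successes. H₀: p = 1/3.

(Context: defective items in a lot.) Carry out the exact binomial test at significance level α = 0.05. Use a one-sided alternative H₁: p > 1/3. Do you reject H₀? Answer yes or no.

Exact binomial: n=26, k=18, p₀=1/3=0.3333
P(X≥18) from Σ C(n,i)·p₀^i·(1−p₀)^(n−i)
p-value (one-sided, H₁ greater) = 0.00020
At α=0.05: p < α → reject H₀

reject H₀: yes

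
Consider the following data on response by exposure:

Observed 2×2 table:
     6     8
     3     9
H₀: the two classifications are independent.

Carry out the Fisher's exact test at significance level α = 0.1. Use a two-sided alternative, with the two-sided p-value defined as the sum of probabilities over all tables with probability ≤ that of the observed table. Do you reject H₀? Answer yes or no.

reject H₀: no

Margins: r₁=14, r₂=12, c₁=9, c₂=17, n=26
p_obs = C(14,6)·C(12,3)/C(26,9); sum pmf over tables with pmf ≤ p_obs
p-value (two-sided) = 0.42911
At α=0.1: p ≥ α → fail to reject H₀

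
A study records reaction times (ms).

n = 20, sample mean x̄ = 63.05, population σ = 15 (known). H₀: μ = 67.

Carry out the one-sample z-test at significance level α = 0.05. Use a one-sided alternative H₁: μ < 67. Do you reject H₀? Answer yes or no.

reject H₀: no

SE = σ/√n = 15/√20 = 3.3541
z = (x̄−μ₀)/SE = (63.05−67)/3.3541 = -1.1777
p-value (one-sided, H₁ less) = 0.11947
At α=0.05: p ≥ α → fail to reject H₀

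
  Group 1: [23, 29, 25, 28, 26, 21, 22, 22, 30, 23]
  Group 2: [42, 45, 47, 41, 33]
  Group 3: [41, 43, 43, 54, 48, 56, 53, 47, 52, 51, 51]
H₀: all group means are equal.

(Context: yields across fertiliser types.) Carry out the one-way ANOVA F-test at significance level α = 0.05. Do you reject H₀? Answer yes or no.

Group means [24.90, 41.60, 49.00], grand mean 38.308
SSB = Σnᵢ(x̄ᵢ−x̄)² = 3109.438; SSW = ΣΣ(x−x̄ᵢ)² = 456.100
MSB = 3109.438/2 = 1554.7192; MSW = 456.100/23 = 19.8304
F = MSB/MSW = 78.4007
df = (2, 23)
p-value (upper-tail) = 0.00000
At α=0.05: p < α → reject H₀

reject H₀: yes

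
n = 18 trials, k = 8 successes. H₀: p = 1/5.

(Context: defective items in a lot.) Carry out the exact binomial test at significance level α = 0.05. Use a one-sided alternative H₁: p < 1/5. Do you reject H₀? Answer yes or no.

Exact binomial: n=18, k=8, p₀=1/5=0.2000
P(X≤8) from Σ C(n,i)·p₀^i·(1−p₀)^(n−i)
p-value (one-sided, H₁ less) = 0.99575
At α=0.05: p ≥ α → fail to reject H₀

reject H₀: no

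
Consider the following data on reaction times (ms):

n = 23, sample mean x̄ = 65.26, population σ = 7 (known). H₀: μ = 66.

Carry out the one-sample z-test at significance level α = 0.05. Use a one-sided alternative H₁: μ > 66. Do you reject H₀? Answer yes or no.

reject H₀: no

SE = σ/√n = 7/√23 = 1.4596
z = (x̄−μ₀)/SE = (65.26−66)/1.4596 = -0.5070
p-value (one-sided, H₁ greater) = 0.69392
At α=0.05: p ≥ α → fail to reject H₀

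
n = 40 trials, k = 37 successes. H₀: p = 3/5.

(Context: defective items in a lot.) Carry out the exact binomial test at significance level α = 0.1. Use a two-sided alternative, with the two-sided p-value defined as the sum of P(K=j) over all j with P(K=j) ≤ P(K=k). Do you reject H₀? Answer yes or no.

Exact binomial: n=40, k=37, p₀=3/5=0.6000
P(X=j) = C(n,j)·p₀^j·(1−p₀)^(n−j); p = Σ P(X=j) over j with P(X=j) ≤ P(X=37)
p-value (two-sided) = 0.00001
At α=0.1: p < α → reject H₀

reject H₀: yes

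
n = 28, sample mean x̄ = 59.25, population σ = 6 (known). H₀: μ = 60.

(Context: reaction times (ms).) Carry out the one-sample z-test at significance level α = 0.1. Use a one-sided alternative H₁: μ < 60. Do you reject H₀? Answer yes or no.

SE = σ/√n = 6/√28 = 1.1339
z = (x̄−μ₀)/SE = (59.25−60)/1.1339 = -0.6614
p-value (one-sided, H₁ less) = 0.25417
At α=0.1: p ≥ α → fail to reject H₀

reject H₀: no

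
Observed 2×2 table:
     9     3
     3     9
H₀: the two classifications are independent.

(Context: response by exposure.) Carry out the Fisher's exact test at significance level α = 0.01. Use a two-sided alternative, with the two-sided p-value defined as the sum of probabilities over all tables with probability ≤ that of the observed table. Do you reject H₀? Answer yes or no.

reject H₀: no

Margins: r₁=12, r₂=12, c₁=12, c₂=12, n=24
p_obs = C(12,9)·C(12,3)/C(24,12); sum pmf over tables with pmf ≤ p_obs
p-value (two-sided) = 0.03913
At α=0.01: p ≥ α → fail to reject H₀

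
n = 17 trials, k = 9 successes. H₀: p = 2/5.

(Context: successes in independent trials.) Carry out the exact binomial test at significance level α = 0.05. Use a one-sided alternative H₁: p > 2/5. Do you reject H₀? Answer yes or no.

Exact binomial: n=17, k=9, p₀=2/5=0.4000
P(X≥9) from Σ C(n,i)·p₀^i·(1−p₀)^(n−i)
p-value (one-sided, H₁ greater) = 0.19894
At α=0.05: p ≥ α → fail to reject H₀

reject H₀: no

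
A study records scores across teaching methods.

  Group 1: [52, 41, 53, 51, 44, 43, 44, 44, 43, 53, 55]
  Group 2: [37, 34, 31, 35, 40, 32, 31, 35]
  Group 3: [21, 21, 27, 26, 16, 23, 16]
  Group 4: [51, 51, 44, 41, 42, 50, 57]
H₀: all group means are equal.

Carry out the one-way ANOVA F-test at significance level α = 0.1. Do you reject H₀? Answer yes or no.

reject H₀: yes

Group means [47.55, 34.38, 21.43, 48.00], grand mean 38.909
SSB = Σnᵢ(x̄ᵢ−x̄)² = 3702.411; SSW = ΣΣ(x−x̄ᵢ)² = 654.317
MSB = 3702.411/3 = 1234.1369; MSW = 654.317/29 = 22.5626
F = MSB/MSW = 54.6982
df = (3, 29)
p-value (upper-tail) = 0.00000
At α=0.1: p < α → reject H₀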